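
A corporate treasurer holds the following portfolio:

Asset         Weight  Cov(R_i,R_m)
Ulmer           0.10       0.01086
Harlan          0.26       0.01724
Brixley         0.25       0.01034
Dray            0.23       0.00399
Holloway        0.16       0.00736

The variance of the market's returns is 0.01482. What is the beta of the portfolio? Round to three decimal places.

0.692

β_Ulmer = 0.01086 / 0.01482 = 0.7328
β_Harlan = 0.01724 / 0.01482 = 1.1633
β_Brixley = 0.01034 / 0.01482 = 0.6977
β_Dray = 0.00399 / 0.01482 = 0.2692
β_Holloway = 0.00736 / 0.01482 = 0.4966
β_P = Σ w_i β_i = 0.10×0.7328 + 0.26×1.1633 + 0.25×0.6977 + 0.23×0.2692 + 0.16×0.4966 = 0.6915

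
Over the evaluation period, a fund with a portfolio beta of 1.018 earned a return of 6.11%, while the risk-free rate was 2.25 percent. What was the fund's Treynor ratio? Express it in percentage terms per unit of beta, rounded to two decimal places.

3.79%

Treynor = (R_P − R_f) / β_P = (6.11% − 2.25%) / 1.0180 = 3.86% / 1.0180 = 3.79%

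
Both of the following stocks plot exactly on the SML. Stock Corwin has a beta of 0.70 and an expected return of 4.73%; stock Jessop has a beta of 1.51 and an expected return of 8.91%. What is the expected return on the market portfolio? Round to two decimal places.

6.28%

Both satisfy E(R) = R_f + β·MRP, so the slope of the SML is
MRP = (8.91% − 4.73%) / (1.51 − 0.70) = 4.18% / 0.81 = 5.1605%
R_f = E(R_Corwin) − β_Corwin·MRP = 4.73% − 0.70 × 5.1605% = 1.1177%
E(R_m) = R_f + MRP = 1.1177% + 5.1605% = 6.28%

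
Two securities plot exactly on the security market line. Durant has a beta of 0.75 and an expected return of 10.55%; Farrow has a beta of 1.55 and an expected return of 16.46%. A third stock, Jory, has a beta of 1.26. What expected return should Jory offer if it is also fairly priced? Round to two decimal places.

MRP (SML slope) = (16.46% − 10.55%) / (1.55 − 0.75) = 5.91% / 0.80 = 7.3875%
R_f (intercept) = 10.55% − 0.75 × 7.3875% = 5.0094%
E(R_Jory) = R_f + β × MRP = 5.0094% + 1.26 × 7.3875% = 14.32%

14.32%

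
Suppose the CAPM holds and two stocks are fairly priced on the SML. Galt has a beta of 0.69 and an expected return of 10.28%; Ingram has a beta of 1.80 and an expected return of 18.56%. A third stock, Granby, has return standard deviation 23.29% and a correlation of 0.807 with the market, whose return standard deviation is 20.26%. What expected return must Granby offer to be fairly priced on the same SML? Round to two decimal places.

12.05%

MRP = (18.56% − 10.28%) / (1.80 − 0.69) = 7.4595%
R_f = 10.28% − 0.69 × 7.4595% = 5.1329%
β_Granby = ρ·σ_i/σ_m = 0.807 × 23.29 / 20.26 = 0.9277
E(R_Granby) = R_f + β × MRP = 5.1329% + 0.9277 × 7.4595% = 12.05%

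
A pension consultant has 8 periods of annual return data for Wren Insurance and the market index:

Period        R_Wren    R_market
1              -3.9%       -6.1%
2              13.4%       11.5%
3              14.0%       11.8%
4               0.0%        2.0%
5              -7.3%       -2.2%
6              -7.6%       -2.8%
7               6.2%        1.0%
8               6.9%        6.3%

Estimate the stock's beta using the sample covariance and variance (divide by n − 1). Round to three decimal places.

1.206

Mean R_i = (-3.9 + 13.4 + 14.0 + 0.0 − 7.3 − 7.6 + 6.2 + 6.9) / 8 = 2.7125%
Mean R_m = (-6.1 + 11.5 + 11.8 + 2.0 − 2.2 − 2.8 + 1.0 + 6.3) / 8 = 2.6875%
Σ(R_i − R̄_i)(R_m − R̄_m) = 371.7813  ⇒  Cov = 371.7813 / 7 = 53.1116
Σ(R_m − R̄_m)² = 308.2888  ⇒  Var(R_m) = 308.2888 / 7 = 44.0413
β = Cov / Var(R_m) = 53.1116 / 44.0413 = 1.2059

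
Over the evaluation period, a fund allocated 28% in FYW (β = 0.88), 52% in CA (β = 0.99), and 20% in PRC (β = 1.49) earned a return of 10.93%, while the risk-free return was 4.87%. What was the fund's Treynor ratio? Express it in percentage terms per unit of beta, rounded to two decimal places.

5.72%

β_P = 0.28×0.88 + 0.52×0.99 + 0.20×1.49 = 1.0592
Treynor = (R_P − R_f) / β_P = (10.93% − 4.87%) / 1.0592 = 6.06% / 1.0592 = 5.72%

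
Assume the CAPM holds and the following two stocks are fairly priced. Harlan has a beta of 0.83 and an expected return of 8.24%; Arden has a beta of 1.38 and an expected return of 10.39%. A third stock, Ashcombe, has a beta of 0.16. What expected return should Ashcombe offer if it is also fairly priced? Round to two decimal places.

MRP (SML slope) = (10.39% − 8.24%) / (1.38 − 0.83) = 2.15% / 0.55 = 3.9091%
R_f (intercept) = 8.24% − 0.83 × 3.9091% = 4.9954%
E(R_Ashcombe) = R_f + β × MRP = 4.9954% + 0.16 × 3.9091% = 5.62%

5.62%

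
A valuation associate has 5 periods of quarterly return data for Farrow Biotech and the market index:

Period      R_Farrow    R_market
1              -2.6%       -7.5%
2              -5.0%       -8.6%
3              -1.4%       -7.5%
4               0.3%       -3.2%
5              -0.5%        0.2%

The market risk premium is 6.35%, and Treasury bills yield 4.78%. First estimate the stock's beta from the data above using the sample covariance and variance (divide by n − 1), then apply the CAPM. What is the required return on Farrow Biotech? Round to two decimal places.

7.42%

Mean R_i = (-2.6 − 5.0 − 1.4 + 0.3 − 0.5) / 5 = -1.8400%
Mean R_m = (-7.5 − 8.6 − 7.5 − 3.2 + 0.2) / 5 = -5.3200%
Σ(R_i − R̄_i)(R_m − R̄_m) = 22.9960  ⇒  Cov = 22.9960 / 4 = 5.7490
Σ(R_m − R̄_m)² = 55.2280  ⇒  Var(R_m) = 55.2280 / 4 = 13.8070
β = Cov / Var(R_m) = 5.7490 / 13.8070 = 0.4164
E(R) = R_f + β × MRP = 4.78% + 0.4164 × 6.35% = 7.42%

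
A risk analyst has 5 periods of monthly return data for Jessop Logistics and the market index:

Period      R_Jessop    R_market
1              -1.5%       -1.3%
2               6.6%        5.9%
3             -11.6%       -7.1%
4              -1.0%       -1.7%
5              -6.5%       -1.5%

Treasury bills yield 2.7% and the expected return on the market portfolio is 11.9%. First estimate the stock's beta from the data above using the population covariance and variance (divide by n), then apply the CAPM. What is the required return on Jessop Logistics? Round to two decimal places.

Mean R_i = (-1.5 + 6.6 − 11.6 − 1.0 − 6.5) / 5 = -2.8000%
Mean R_m = (-1.3 + 5.9 − 7.1 − 1.7 − 1.5) / 5 = -1.1400%
Σ(R_i − R̄_i)(R_m − R̄_m) = 118.7400  ⇒  Cov = 118.7400 / 5 = 23.7480
Σ(R_m − R̄_m)² = 85.5520  ⇒  Var(R_m) = 85.5520 / 5 = 17.1104
β = Cov / Var(R_m) = 23.7480 / 17.1104 = 1.3879
MRP = 11.9% − 2.7% = 9.20%
E(R) = R_f + β × MRP = 2.7% + 1.3879 × 9.2% = 15.47%

15.47%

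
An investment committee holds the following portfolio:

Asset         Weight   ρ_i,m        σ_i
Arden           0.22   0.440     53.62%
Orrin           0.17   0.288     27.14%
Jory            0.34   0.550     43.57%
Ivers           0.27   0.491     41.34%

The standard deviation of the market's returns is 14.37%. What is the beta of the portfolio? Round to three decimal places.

β_Arden = 0.440 × 53.62% / 14.37% = 1.6418
β_Orrin = 0.288 × 27.14% / 14.37% = 0.5439
β_Jory = 0.550 × 43.57% / 14.37% = 1.6676
β_Ivers = 0.491 × 41.34% / 14.37% = 1.4125
β_P = Σ w_i β_i = 0.22×1.6418 + 0.17×0.5439 + 0.34×1.6676 + 0.27×1.4125 = 1.4020

1.402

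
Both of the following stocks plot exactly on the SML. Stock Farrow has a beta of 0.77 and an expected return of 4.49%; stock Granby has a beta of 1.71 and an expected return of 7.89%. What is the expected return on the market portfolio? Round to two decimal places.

Both satisfy E(R) = R_f + β·MRP, so the slope of the SML is
MRP = (7.89% − 4.49%) / (1.71 − 0.77) = 3.40% / 0.94 = 3.6170%
R_f = E(R_Farrow) − β_Farrow·MRP = 4.49% − 0.77 × 3.6170% = 1.7049%
E(R_m) = R_f + MRP = 1.7049% + 3.6170% = 5.32%

5.32%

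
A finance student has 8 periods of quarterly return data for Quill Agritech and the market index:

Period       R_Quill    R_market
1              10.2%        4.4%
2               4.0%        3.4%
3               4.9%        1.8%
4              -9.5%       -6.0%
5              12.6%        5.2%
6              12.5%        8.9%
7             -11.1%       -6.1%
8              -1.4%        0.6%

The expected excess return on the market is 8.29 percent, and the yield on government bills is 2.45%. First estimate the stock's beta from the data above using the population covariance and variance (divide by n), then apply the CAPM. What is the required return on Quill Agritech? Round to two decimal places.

16.63%

Mean R_i = (10.2 + 4.0 + 4.9 − 9.5 + 12.6 + 12.5 − 11.1 − 1.4) / 8 = 2.7750%
Mean R_m = (4.4 + 3.4 + 1.8 − 6.0 + 5.2 + 8.9 − 6.1 + 0.6) / 8 = 1.5250%
Σ(R_i − R̄_i)(R_m − R̄_m) = 334.0850  ⇒  Cov = 334.0850 / 8 = 41.7606
Σ(R_m − R̄_m)² = 195.3750  ⇒  Var(R_m) = 195.3750 / 8 = 24.4219
β = Cov / Var(R_m) = 41.7606 / 24.4219 = 1.7100
E(R) = R_f + β × MRP = 2.45% + 1.7100 × 8.29% = 16.63%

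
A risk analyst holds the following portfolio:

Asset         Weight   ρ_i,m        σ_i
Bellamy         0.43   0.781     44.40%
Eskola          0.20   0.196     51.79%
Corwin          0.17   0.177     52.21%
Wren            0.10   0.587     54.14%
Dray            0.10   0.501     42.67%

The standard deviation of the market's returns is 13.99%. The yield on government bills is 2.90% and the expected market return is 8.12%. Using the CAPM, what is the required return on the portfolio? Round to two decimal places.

11.79%

β_Bellamy = 0.781 × 44.40% / 13.99% = 2.4787
β_Eskola = 0.196 × 51.79% / 13.99% = 0.7256
β_Corwin = 0.177 × 52.21% / 13.99% = 0.6606
β_Wren = 0.587 × 54.14% / 13.99% = 2.2716
β_Dray = 0.501 × 42.67% / 13.99% = 1.5281
β_P = Σ w_i β_i = 0.43×2.4787 + 0.20×0.7256 + 0.17×0.6606 + 0.10×2.2716 + 0.10×1.5281 = 1.7032
MRP = 8.12% − 2.90% = 5.22%
E(R_P) = R_f + β_P × MRP = 2.90% + 1.7032 × 5.22% = 11.79%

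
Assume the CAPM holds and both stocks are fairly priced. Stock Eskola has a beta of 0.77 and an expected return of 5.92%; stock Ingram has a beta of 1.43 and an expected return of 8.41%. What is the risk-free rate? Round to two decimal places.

Both satisfy E(R) = R_f + β·MRP, so the slope of the SML is
MRP = (8.41% − 5.92%) / (1.43 − 0.77) = 2.49% / 0.66 = 3.7727%
R_f = E(R_Eskola) − β_Eskola·MRP = 5.92% − 0.77 × 3.7727% = 3.0150%

3.02%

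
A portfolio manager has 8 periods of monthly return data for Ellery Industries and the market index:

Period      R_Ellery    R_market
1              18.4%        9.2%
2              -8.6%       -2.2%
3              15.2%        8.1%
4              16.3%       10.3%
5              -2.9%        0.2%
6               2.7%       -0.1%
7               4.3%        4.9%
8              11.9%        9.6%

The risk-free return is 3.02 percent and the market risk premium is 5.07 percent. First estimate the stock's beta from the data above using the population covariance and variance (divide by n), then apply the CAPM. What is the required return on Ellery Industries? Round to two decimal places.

Mean R_i = (18.4 − 8.6 + 15.2 + 16.3 − 2.9 + 2.7 + 4.3 + 11.9) / 8 = 7.1625%
Mean R_m = (9.2 − 2.2 + 8.1 + 10.3 + 0.2 − 0.1 + 4.9 + 9.6) / 8 = 5.0000%
Σ(R_i − R̄_i)(R_m − R̄_m) = 327.1700  ⇒  Cov = 327.1700 / 8 = 40.8963
Σ(R_m − R̄_m)² = 177.4000  ⇒  Var(R_m) = 177.4000 / 8 = 22.1750
β = Cov / Var(R_m) = 40.8963 / 22.1750 = 1.8443
E(R) = R_f + β × MRP = 3.02% + 1.8443 × 5.07% = 12.37%

12.37%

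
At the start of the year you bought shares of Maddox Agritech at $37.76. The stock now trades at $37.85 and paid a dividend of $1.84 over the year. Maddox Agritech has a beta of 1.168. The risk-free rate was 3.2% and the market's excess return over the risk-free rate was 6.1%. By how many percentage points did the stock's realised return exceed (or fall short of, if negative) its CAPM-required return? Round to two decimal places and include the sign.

Realised HPR = (P1 + D1 − P0) / P0 = (37.85 + 1.84 − 37.76) / 37.76 = 1.93 / 37.76 = 5.1112%
CAPM required = R_f + β·MRP = 3.2% + 1.168 × 6.1% = 10.3248%
α = realised − required = 5.1112% − 10.3248% = -5.21%

-5.21%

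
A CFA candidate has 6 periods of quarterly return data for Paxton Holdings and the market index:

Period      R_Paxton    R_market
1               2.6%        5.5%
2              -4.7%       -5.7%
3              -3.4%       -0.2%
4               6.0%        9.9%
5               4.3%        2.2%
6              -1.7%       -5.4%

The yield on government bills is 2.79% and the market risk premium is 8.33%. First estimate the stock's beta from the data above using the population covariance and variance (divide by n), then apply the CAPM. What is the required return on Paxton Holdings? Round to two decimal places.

Mean R_i = (2.6 − 4.7 − 3.4 + 6.0 + 4.3 − 1.7) / 6 = 0.5167%
Mean R_m = (5.5 − 5.7 − 0.2 + 9.9 + 2.2 − 5.4) / 6 = 1.0500%
Σ(R_i − R̄_i)(R_m − R̄_m) = 116.5550  ⇒  Cov = 116.5550 / 6 = 19.4258
Σ(R_m − R̄_m)² = 188.1750  ⇒  Var(R_m) = 188.1750 / 6 = 31.3625
β = Cov / Var(R_m) = 19.4258 / 31.3625 = 0.6194
E(R) = R_f + β × MRP = 2.79% + 0.6194 × 8.33% = 7.95%

7.95%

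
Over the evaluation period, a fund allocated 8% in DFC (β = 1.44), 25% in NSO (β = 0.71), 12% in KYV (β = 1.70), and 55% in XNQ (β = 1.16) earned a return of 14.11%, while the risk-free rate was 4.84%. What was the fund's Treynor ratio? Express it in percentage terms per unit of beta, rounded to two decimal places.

β_P = 0.08×1.44 + 0.25×0.71 + 0.12×1.70 + 0.55×1.16 = 1.1347
Treynor = (R_P − R_f) / β_P = (14.11% − 4.84%) / 1.1347 = 9.27% / 1.1347 = 8.17%

8.17%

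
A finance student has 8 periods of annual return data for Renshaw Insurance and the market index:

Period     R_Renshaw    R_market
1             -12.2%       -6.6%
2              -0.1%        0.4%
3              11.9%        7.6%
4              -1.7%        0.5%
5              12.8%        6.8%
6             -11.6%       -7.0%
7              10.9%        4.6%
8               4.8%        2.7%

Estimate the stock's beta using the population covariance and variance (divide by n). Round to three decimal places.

Mean R_i = (-12.2 − 0.1 + 11.9 − 1.7 + 12.8 − 11.6 + 10.9 + 4.8) / 8 = 1.8500%
Mean R_m = (-6.6 + 0.4 + 7.6 + 0.5 + 6.8 − 7.0 + 4.6 + 2.7) / 8 = 1.1250%
Σ(R_i − R̄_i)(R_m − R̄_m) = 384.7600  ⇒  Cov = 384.7600 / 8 = 48.0950
Σ(R_m − R̄_m)² = 215.2950  ⇒  Var(R_m) = 215.2950 / 8 = 26.9119
β = Cov / Var(R_m) = 48.0950 / 26.9119 = 1.7871

1.787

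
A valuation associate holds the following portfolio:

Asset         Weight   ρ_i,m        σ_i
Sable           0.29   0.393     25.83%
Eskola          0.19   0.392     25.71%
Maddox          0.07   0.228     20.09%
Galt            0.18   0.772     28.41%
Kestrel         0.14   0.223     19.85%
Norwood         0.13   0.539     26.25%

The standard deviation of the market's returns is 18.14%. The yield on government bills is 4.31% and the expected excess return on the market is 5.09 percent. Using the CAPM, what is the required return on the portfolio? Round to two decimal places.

7.56%

β_Sable = 0.393 × 25.83% / 18.14% = 0.5596
β_Eskola = 0.392 × 25.71% / 18.14% = 0.5556
β_Maddox = 0.228 × 20.09% / 18.14% = 0.2525
β_Galt = 0.772 × 28.41% / 18.14% = 1.2091
β_Kestrel = 0.223 × 19.85% / 18.14% = 0.2440
β_Norwood = 0.539 × 26.25% / 18.14% = 0.7800
β_P = Σ w_i β_i = 0.29×0.5596 + 0.19×0.5556 + 0.07×0.2525 + 0.18×1.2091 + 0.14×0.2440 + 0.13×0.7800 = 0.6387
E(R_P) = R_f + β_P × MRP = 4.31% + 0.6387 × 5.09% = 7.56%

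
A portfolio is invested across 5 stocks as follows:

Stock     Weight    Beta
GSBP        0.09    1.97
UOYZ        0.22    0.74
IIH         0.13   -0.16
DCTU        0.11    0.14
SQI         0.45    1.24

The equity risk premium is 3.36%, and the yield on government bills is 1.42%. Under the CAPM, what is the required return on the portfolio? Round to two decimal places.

4.42%

β_P = Σ w_i β_i = 0.09×1.97 + 0.22×0.74 + 0.13×-0.16 + 0.11×0.14 + 0.45×1.24 = 0.8927
E(R_P) = R_f + β_P × MRP = 1.42% + 0.8927 × 3.36% = 4.42%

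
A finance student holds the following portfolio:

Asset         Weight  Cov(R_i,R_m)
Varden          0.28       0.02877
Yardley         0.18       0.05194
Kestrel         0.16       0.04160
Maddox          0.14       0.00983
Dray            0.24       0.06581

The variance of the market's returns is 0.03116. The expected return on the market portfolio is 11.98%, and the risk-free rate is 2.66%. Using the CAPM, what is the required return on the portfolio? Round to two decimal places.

14.99%

β_Varden = 0.02877 / 0.03116 = 0.9233
β_Yardley = 0.05194 / 0.03116 = 1.6669
β_Kestrel = 0.04160 / 0.03116 = 1.3350
β_Maddox = 0.00983 / 0.03116 = 0.3155
β_Dray = 0.06581 / 0.03116 = 2.1120
β_P = Σ w_i β_i = 0.28×0.9233 + 0.18×1.6669 + 0.16×1.3350 + 0.14×0.3155 + 0.24×2.1120 = 1.3232
MRP = 11.98% − 2.66% = 9.32%
E(R_P) = R_f + β_P × MRP = 2.66% + 1.3232 × 9.32% = 14.99%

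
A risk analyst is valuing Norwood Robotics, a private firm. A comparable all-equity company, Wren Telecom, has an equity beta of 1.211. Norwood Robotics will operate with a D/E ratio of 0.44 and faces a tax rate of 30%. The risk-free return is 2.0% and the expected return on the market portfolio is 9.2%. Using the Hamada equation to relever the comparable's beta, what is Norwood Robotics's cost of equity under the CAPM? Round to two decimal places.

β_L = β_U × [1 + (1 − t)(D/E)] = 1.211 × [1 + (1 − 0.30) × 0.44]
    = 1.211 × [1 + 0.70 × 0.44] = 1.211 × 1.3080 = 1.5840
MRP = 9.2% − 2.0% = 7.20%
E(R) = R_f + β_L × MRP = 2.0% + 1.5840 × 7.2% = 13.40%

13.40%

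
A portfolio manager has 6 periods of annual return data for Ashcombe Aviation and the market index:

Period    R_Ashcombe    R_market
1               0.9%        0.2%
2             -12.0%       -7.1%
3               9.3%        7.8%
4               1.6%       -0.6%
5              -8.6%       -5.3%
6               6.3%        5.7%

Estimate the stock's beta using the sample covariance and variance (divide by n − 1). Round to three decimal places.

1.387

Mean R_i = (0.9 − 12.0 + 9.3 + 1.6 − 8.6 + 6.3) / 6 = -0.4167%
Mean R_m = (0.2 − 7.1 + 7.8 − 0.6 − 5.3 + 5.7) / 6 = 0.1167%
Σ(R_i − R̄_i)(R_m − R̄_m) = 238.7417  ⇒  Cov = 238.7417 / 5 = 47.7483
Σ(R_m − R̄_m)² = 172.1483  ⇒  Var(R_m) = 172.1483 / 5 = 34.4297
β = Cov / Var(R_m) = 47.7483 / 34.4297 = 1.3868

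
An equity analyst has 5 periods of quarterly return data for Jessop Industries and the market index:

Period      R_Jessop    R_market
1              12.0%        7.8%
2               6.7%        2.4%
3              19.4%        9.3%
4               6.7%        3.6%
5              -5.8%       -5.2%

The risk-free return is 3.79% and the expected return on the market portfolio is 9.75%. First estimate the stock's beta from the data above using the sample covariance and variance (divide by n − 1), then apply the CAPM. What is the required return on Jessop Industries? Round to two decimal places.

Mean R_i = (12.0 + 6.7 + 19.4 + 6.7 − 5.8) / 5 = 7.8000%
Mean R_m = (7.8 + 2.4 + 9.3 + 3.6 − 5.2) / 5 = 3.5800%
Σ(R_i − R̄_i)(R_m − R̄_m) = 204.7600  ⇒  Cov = 204.7600 / 4 = 51.1900
Σ(R_m − R̄_m)² = 129.0080  ⇒  Var(R_m) = 129.0080 / 4 = 32.2520
β = Cov / Var(R_m) = 51.1900 / 32.2520 = 1.5872
MRP = 9.75% − 3.79% = 5.96%
E(R) = R_f + β × MRP = 3.79% + 1.5872 × 5.96% = 13.25%

13.25%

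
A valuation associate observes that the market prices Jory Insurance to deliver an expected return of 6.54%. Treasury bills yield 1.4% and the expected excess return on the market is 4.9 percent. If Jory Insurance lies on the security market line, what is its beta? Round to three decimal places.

β = (E(R) − R_f) / MRP = (6.54% − 1.4%) / 4.9% = 5.14% / 4.9% = 1.049

1.049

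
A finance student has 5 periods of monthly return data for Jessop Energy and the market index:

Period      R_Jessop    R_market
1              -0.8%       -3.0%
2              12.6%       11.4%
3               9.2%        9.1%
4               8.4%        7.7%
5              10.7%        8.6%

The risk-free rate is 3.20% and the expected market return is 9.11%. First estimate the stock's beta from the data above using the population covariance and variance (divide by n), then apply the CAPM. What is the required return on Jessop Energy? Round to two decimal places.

Mean R_i = (-0.8 + 12.6 + 9.2 + 8.4 + 10.7) / 5 = 8.0200%
Mean R_m = (-3.0 + 11.4 + 9.1 + 7.7 + 8.6) / 5 = 6.7600%
Σ(R_i − R̄_i)(R_m − R̄_m) = 115.3840  ⇒  Cov = 115.3840 / 5 = 23.0768
Σ(R_m − R̄_m)² = 126.5320  ⇒  Var(R_m) = 126.5320 / 5 = 25.3064
β = Cov / Var(R_m) = 23.0768 / 25.3064 = 0.9119
MRP = 9.11% − 3.20% = 5.91%
E(R) = R_f + β × MRP = 3.20% + 0.9119 × 5.91% = 8.59%

8.59%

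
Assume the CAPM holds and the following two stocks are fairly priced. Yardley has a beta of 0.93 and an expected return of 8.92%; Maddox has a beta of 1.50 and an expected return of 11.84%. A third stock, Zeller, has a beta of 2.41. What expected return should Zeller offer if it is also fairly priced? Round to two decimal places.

MRP (SML slope) = (11.84% − 8.92%) / (1.50 − 0.93) = 2.92% / 0.57 = 5.1228%
R_f (intercept) = 8.92% − 0.93 × 5.1228% = 4.1558%
E(R_Zeller) = R_f + β × MRP = 4.1558% + 2.41 × 5.1228% = 16.50%

16.50%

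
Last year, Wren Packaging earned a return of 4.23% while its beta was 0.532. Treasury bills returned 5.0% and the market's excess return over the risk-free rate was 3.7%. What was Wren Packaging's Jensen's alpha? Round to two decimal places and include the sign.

CAPM benchmark = R_f + β(R_m − R_f) = 5.0% + 0.532 × 3.7% = 6.9684%
α = actual − benchmark = 4.23% − 6.9684% = -2.74%

-2.74%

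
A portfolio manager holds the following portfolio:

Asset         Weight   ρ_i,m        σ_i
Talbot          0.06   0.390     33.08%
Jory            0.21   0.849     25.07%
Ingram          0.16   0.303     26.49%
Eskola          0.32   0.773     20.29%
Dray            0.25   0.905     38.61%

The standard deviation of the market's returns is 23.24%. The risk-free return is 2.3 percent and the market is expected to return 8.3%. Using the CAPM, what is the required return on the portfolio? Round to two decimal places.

β_Talbot = 0.390 × 33.08% / 23.24% = 0.5551
β_Jory = 0.849 × 25.07% / 23.24% = 0.9159
β_Ingram = 0.303 × 26.49% / 23.24% = 0.3454
β_Eskola = 0.773 × 20.29% / 23.24% = 0.6749
β_Dray = 0.905 × 38.61% / 23.24% = 1.5035
β_P = Σ w_i β_i = 0.06×0.5551 + 0.21×0.9159 + 0.16×0.3454 + 0.32×0.6749 + 0.25×1.5035 = 0.8728
MRP = 8.3% − 2.3% = 6.00%
E(R_P) = R_f + β_P × MRP = 2.3% + 0.8728 × 6.0% = 7.54%

7.54%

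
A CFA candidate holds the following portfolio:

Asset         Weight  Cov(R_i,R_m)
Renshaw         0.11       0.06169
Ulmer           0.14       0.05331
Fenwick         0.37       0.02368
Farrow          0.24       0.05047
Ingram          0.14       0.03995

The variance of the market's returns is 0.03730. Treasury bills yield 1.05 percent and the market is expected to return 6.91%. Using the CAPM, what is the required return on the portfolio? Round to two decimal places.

7.45%

β_Renshaw = 0.06169 / 0.03730 = 1.6539
β_Ulmer = 0.05331 / 0.03730 = 1.4292
β_Fenwick = 0.02368 / 0.03730 = 0.6349
β_Farrow = 0.05047 / 0.03730 = 1.3531
β_Ingram = 0.03995 / 0.03730 = 1.0710
β_P = Σ w_i β_i = 0.11×1.6539 + 0.14×1.4292 + 0.37×0.6349 + 0.24×1.3531 + 0.14×1.0710 = 1.0916
MRP = 6.91% − 1.05% = 5.86%
E(R_P) = R_f + β_P × MRP = 1.05% + 1.0916 × 5.86% = 7.45%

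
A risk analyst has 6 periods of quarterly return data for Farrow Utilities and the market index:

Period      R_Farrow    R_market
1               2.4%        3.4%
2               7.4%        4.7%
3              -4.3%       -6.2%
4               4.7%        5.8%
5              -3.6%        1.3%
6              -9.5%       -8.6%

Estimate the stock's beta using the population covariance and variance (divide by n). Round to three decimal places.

0.960

Mean R_i = (2.4 + 7.4 − 4.3 + 4.7 − 3.6 − 9.5) / 6 = -0.4833%
Mean R_m = (3.4 + 4.7 − 6.2 + 5.8 + 1.3 − 8.6) / 6 = 0.0667%
Σ(R_i − R̄_i)(R_m − R̄_m) = 174.0733  ⇒  Cov = 174.0733 / 6 = 29.0122
Σ(R_m − R̄_m)² = 181.3533  ⇒  Var(R_m) = 181.3533 / 6 = 30.2256
β = Cov / Var(R_m) = 29.0122 / 30.2256 = 0.9599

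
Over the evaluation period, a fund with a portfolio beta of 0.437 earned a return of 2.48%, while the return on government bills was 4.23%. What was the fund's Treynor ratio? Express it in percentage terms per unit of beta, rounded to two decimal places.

Treynor = (R_P − R_f) / β_P = (2.48% − 4.23%) / 0.4370 = -1.75% / 0.4370 = -4.00%

-4.00%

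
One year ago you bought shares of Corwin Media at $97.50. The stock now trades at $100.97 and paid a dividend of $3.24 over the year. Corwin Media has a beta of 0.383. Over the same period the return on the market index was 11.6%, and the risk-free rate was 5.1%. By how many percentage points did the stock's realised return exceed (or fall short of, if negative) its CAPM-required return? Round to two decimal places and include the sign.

-0.71%

Realised HPR = (P1 + D1 − P0) / P0 = (100.97 + 3.24 − 97.50) / 97.50 = 6.71 / 97.50 = 6.8821%
MRP = 11.6% − 5.1% = 6.50%
CAPM required = R_f + β·MRP = 5.1% + 0.383 × 6.5% = 7.5895%
α = realised − required = 6.8821% − 7.5895% = -0.71%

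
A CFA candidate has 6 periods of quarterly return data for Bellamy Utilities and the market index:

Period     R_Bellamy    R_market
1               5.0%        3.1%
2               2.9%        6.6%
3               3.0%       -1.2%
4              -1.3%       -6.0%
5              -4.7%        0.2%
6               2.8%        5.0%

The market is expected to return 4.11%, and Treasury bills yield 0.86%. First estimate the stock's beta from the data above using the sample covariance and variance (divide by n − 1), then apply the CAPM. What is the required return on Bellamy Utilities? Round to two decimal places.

Mean R_i = (5.0 + 2.9 + 3.0 − 1.3 − 4.7 + 2.8) / 6 = 1.2833%
Mean R_m = (3.1 + 6.6 − 1.2 − 6.0 + 0.2 + 5.0) / 6 = 1.2833%
Σ(R_i − R̄_i)(R_m − R̄_m) = 42.0183  ⇒  Cov = 42.0183 / 5 = 8.4037
Σ(R_m − R̄_m)² = 105.7683  ⇒  Var(R_m) = 105.7683 / 5 = 21.1537
β = Cov / Var(R_m) = 8.4037 / 21.1537 = 0.3973
MRP = 4.11% − 0.86% = 3.25%
E(R) = R_f + β × MRP = 0.86% + 0.3973 × 3.25% = 2.15%

2.15%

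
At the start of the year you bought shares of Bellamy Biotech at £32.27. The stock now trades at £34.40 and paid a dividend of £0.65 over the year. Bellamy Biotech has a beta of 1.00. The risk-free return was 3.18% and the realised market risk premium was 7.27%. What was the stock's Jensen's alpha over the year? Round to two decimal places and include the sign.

Realised HPR = (P1 + D1 − P0) / P0 = (34.40 + 0.65 − 32.27) / 32.27 = 2.78 / 32.27 = 8.6148%
CAPM required = R_f + β·MRP = 3.18% + 1.00 × 7.27% = 10.4500%
α = realised − required = 8.6148% − 10.4500% = -1.84%

-1.84%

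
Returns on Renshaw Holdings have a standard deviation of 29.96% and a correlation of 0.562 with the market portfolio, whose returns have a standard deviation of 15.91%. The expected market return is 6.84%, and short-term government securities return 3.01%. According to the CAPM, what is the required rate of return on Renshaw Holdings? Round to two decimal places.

β = ρ × σ_i / σ_m = 0.562 × 29.96% / 15.91% = 1.0583
MRP = 6.84% − 3.01% = 3.83%
E(R) = 3.01% + 1.0583 × 3.83% = 7.06%

7.06%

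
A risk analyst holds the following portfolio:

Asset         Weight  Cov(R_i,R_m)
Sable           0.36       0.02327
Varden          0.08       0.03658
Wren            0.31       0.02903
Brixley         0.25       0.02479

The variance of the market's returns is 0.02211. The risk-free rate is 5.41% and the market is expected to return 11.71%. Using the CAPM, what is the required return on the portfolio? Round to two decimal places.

β_Sable = 0.02327 / 0.02211 = 1.0525
β_Varden = 0.03658 / 0.02211 = 1.6545
β_Wren = 0.02903 / 0.02211 = 1.3130
β_Brixley = 0.02479 / 0.02211 = 1.1212
β_P = Σ w_i β_i = 0.36×1.0525 + 0.08×1.6545 + 0.31×1.3130 + 0.25×1.1212 = 1.1986
MRP = 11.71% − 5.41% = 6.30%
E(R_P) = R_f + β_P × MRP = 5.41% + 1.1986 × 6.30% = 12.96%

12.96%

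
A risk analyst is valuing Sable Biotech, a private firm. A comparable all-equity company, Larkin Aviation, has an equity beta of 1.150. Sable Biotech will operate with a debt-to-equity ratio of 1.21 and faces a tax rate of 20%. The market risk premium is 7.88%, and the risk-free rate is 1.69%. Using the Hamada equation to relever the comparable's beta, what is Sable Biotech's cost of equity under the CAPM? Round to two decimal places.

β_L = β_U × [1 + (1 − t)(D/E)] = 1.150 × [1 + (1 − 0.20) × 1.21]
    = 1.150 × [1 + 0.80 × 1.21] = 1.150 × 1.9680 = 2.2632
E(R) = R_f + β_L × MRP = 1.69% + 2.2632 × 7.88% = 19.52%

19.52%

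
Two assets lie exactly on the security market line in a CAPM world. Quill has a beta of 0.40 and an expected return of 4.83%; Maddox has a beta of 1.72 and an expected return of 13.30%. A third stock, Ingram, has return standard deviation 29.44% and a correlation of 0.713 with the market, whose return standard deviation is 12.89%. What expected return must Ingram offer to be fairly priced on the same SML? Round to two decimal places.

12.71%

MRP = (13.30% − 4.83%) / (1.72 − 0.40) = 6.4167%
R_f = 4.83% − 0.40 × 6.4167% = 2.2633%
β_Ingram = ρ·σ_i/σ_m = 0.713 × 29.44 / 12.89 = 1.6284
E(R_Ingram) = R_f + β × MRP = 2.2633% + 1.6284 × 6.4167% = 12.71%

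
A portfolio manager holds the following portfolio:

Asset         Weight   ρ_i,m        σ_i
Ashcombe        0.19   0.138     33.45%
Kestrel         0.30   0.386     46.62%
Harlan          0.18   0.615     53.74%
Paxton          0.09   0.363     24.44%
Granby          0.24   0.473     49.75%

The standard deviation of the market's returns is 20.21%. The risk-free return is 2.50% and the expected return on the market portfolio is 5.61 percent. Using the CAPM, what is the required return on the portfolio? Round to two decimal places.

5.37%

β_Ashcombe = 0.138 × 33.45% / 20.21% = 0.2284
β_Kestrel = 0.386 × 46.62% / 20.21% = 0.8904
β_Harlan = 0.615 × 53.74% / 20.21% = 1.6353
β_Paxton = 0.363 × 24.44% / 20.21% = 0.4390
β_Granby = 0.473 × 49.75% / 20.21% = 1.1644
β_P = Σ w_i β_i = 0.19×0.2284 + 0.30×0.8904 + 0.18×1.6353 + 0.09×0.4390 + 0.24×1.1644 = 0.9238
MRP = 5.61% − 2.50% = 3.11%
E(R_P) = R_f + β_P × MRP = 2.50% + 0.9238 × 3.11% = 5.37%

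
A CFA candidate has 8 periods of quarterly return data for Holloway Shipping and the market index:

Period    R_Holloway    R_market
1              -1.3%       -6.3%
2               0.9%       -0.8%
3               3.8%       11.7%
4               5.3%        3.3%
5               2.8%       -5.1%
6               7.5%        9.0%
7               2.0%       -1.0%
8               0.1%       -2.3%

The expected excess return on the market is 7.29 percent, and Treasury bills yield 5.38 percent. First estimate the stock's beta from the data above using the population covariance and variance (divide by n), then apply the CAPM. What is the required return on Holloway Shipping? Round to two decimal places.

7.82%

Mean R_i = (-1.3 + 0.9 + 3.8 + 5.3 + 2.8 + 7.5 + 2.0 + 0.1) / 8 = 2.6375%
Mean R_m = (-6.3 − 0.8 + 11.7 + 3.3 − 5.1 + 9.0 − 1.0 − 2.3) / 8 = 1.0625%
Σ(R_i − R̄_i)(R_m − R̄_m) = 97.9913  ⇒  Cov = 97.9913 / 8 = 12.2489
Σ(R_m − R̄_m)² = 292.3788  ⇒  Var(R_m) = 292.3788 / 8 = 36.5474
β = Cov / Var(R_m) = 12.2489 / 36.5474 = 0.3352
E(R) = R_f + β × MRP = 5.38% + 0.3352 × 7.29% = 7.82%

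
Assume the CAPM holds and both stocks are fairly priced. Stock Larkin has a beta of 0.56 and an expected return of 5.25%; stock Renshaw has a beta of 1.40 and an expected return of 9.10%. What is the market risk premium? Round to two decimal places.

Both satisfy E(R) = R_f + β·MRP, so the slope of the SML is
MRP = (9.10% − 5.25%) / (1.40 − 0.56) = 3.85% / 0.84 = 4.5833%

4.58%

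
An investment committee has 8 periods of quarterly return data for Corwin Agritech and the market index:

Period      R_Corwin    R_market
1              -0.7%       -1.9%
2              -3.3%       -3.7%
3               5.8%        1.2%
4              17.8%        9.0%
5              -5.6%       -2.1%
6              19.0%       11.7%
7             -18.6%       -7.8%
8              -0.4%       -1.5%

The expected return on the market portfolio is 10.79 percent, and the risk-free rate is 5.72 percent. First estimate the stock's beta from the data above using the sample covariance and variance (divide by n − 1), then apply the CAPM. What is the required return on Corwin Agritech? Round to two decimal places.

15.01%

Mean R_i = (-0.7 − 3.3 + 5.8 + 17.8 − 5.6 + 19.0 − 18.6 − 0.4) / 8 = 1.7500%
Mean R_m = (-1.9 − 3.7 + 1.2 + 9.0 − 2.1 + 11.7 − 7.8 − 1.5) / 8 = 0.6125%
Σ(R_i − R̄_i)(R_m − R̄_m) = 551.8650  ⇒  Cov = 551.8650 / 7 = 78.8379
Σ(R_m − R̄_m)² = 301.1288  ⇒  Var(R_m) = 301.1288 / 7 = 43.0184
β = Cov / Var(R_m) = 78.8379 / 43.0184 = 1.8327
MRP = 10.79% − 5.72% = 5.07%
E(R) = R_f + β × MRP = 5.72% + 1.8327 × 5.07% = 15.01%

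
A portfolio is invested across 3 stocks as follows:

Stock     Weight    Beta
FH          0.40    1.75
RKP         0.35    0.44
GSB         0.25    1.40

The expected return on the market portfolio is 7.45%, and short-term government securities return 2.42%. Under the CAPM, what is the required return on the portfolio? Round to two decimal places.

8.48%

β_P = Σ w_i β_i = 0.40×1.75 + 0.35×0.44 + 0.25×1.40 = 1.2040
MRP = 7.45% − 2.42% = 5.03%
E(R_P) = R_f + β_P × MRP = 2.42% + 1.2040 × 5.03% = 8.48%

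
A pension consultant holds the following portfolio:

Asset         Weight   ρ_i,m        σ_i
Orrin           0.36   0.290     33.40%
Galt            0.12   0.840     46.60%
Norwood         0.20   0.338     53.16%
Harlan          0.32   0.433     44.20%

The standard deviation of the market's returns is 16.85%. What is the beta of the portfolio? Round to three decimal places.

1.062

β_Orrin = 0.290 × 33.40% / 16.85% = 0.5748
β_Galt = 0.840 × 46.60% / 16.85% = 2.3231
β_Norwood = 0.338 × 53.16% / 16.85% = 1.0664
β_Harlan = 0.433 × 44.20% / 16.85% = 1.1358
β_P = Σ w_i β_i = 0.36×0.5748 + 0.12×2.3231 + 0.20×1.0664 + 0.32×1.1358 = 1.0624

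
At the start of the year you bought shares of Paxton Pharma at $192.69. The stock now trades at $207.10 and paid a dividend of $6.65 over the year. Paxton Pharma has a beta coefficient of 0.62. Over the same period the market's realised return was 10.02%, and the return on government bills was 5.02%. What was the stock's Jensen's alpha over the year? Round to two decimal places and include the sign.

+2.81%

Realised HPR = (P1 + D1 − P0) / P0 = (207.10 + 6.65 − 192.69) / 192.69 = 21.06 / 192.69 = 10.9295%
MRP = 10.02% − 5.02% = 5.00%
CAPM required = R_f + β·MRP = 5.02% + 0.62 × 5.00% = 8.1200%
α = realised − required = 10.9295% − 8.1200% = +2.81%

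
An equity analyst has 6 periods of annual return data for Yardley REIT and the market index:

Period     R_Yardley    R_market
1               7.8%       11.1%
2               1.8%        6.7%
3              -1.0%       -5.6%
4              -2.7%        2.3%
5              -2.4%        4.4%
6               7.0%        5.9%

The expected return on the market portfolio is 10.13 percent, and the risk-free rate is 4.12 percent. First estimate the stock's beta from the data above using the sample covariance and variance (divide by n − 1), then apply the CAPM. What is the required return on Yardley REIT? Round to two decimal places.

7.40%

Mean R_i = (7.8 + 1.8 − 1.0 − 2.7 − 2.4 + 7.0) / 6 = 1.7500%
Mean R_m = (11.1 + 6.7 − 5.6 + 2.3 + 4.4 + 5.9) / 6 = 4.1333%
Σ(R_i − R̄_i)(R_m − R̄_m) = 85.3700  ⇒  Cov = 85.3700 / 5 = 17.0740
Σ(R_m − R̄_m)² = 156.4133  ⇒  Var(R_m) = 156.4133 / 5 = 31.2827
β = Cov / Var(R_m) = 17.0740 / 31.2827 = 0.5458
MRP = 10.13% − 4.12% = 6.01%
E(R) = R_f + β × MRP = 4.12% + 0.5458 × 6.01% = 7.40%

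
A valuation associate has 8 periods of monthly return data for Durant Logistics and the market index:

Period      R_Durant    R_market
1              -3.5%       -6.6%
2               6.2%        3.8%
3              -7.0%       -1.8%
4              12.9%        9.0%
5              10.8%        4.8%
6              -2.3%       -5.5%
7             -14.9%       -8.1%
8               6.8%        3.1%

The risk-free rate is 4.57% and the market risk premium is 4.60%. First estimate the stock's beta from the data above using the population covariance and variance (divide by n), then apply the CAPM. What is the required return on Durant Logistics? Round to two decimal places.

11.08%

Mean R_i = (-3.5 + 6.2 − 7.0 + 12.9 + 10.8 − 2.3 − 14.9 + 6.8) / 8 = 1.1250%
Mean R_m = (-6.6 + 3.8 − 1.8 + 9.0 + 4.8 − 5.5 − 8.1 + 3.1) / 8 = -0.1625%
Σ(R_i − R̄_i)(R_m − R̄_m) = 383.0825  ⇒  Cov = 383.0825 / 8 = 47.8853
Σ(R_m − R̄_m)² = 270.5388  ⇒  Var(R_m) = 270.5388 / 8 = 33.8174
β = Cov / Var(R_m) = 47.8853 / 33.8174 = 1.4160
E(R) = R_f + β × MRP = 4.57% + 1.4160 × 4.60% = 11.08%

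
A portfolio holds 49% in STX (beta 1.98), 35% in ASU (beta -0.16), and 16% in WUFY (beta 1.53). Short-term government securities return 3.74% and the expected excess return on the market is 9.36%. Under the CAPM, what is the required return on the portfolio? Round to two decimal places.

β_P = Σ w_i β_i = 0.49×1.98 + 0.35×-0.16 + 0.16×1.53 = 1.1590
E(R_P) = R_f + β_P × MRP = 3.74% + 1.1590 × 9.36% = 14.59%

14.59%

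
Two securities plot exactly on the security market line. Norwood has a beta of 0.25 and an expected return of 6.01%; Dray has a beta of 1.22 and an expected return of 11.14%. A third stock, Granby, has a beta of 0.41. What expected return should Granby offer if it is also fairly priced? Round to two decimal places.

MRP (SML slope) = (11.14% − 6.01%) / (1.22 − 0.25) = 5.13% / 0.97 = 5.2887%
R_f (intercept) = 6.01% − 0.25 × 5.2887% = 4.6878%
E(R_Granby) = R_f + β × MRP = 4.6878% + 0.41 × 5.2887% = 6.86%

6.86%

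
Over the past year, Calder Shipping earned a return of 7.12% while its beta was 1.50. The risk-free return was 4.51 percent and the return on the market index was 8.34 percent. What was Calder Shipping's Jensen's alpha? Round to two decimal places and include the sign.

-3.14%

Market excess return = 8.34% − 4.51% = 3.83%
CAPM benchmark = R_f + β(R_m − R_f) = 4.51% + 1.50 × 3.83% = 10.2550%
α = actual − benchmark = 7.12% − 10.2550% = -3.14%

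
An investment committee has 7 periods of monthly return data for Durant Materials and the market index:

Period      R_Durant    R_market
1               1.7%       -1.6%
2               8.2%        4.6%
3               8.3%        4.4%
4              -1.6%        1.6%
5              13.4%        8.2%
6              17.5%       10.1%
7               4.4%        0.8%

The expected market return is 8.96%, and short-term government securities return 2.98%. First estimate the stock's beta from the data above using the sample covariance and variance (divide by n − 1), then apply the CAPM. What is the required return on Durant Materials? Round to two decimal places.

11.76%

Mean R_i = (1.7 + 8.2 + 8.3 − 1.6 + 13.4 + 17.5 + 4.4) / 7 = 7.4143%
Mean R_m = (-1.6 + 4.6 + 4.4 + 1.6 + 8.2 + 10.1 + 0.8) / 7 = 4.0143%
Σ(R_i − R̄_i)(R_m − R̄_m) = 150.7686  ⇒  Cov = 150.7686 / 6 = 25.1281
Σ(R_m − R̄_m)² = 102.7286  ⇒  Var(R_m) = 102.7286 / 6 = 17.1214
β = Cov / Var(R_m) = 25.1281 / 17.1214 = 1.4676
MRP = 8.96% − 2.98% = 5.98%
E(R) = R_f + β × MRP = 2.98% + 1.4676 × 5.98% = 11.76%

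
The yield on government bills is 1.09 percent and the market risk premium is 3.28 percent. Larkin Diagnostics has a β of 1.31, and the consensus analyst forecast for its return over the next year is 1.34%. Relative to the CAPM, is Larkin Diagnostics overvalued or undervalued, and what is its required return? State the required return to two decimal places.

Required return = R_f + β·MRP = 1.09% + 1.31 × 3.28% = 5.39%
Forecast 1.34% < required 5.39% → the stock plots below the SML → overvalued.

Overvalued; required return 5.39%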